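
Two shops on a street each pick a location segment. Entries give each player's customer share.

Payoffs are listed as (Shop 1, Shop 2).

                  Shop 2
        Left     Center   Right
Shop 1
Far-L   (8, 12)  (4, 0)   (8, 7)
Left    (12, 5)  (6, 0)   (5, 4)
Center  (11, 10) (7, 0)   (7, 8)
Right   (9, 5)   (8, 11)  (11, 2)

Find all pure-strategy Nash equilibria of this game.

Mark each player's best response to every combination of opponents' strategies; a profile where every player is best-responding is a pure Nash equilibrium.
Shop 1 against Left: payoffs 8, 12, 11, 9 → best response Left.
Shop 1 against Center: payoffs 4, 6, 7, 8 → best response Right.
Shop 1 against Right: payoffs 8, 5, 7, 11 → best response Right.
Shop 2 against Far-L: payoffs 12, 0, 7 → best response Left.
Shop 2 against Left: payoffs 5, 0, 4 → best response Left.
Shop 2 against Center: payoffs 10, 0, 8 → best response Left.
Shop 2 against Right: payoffs 5, 11, 2 → best response Center.
Mutual best responses: (Left, Left); (Right, Center).

(Left, Left); (Right, Center)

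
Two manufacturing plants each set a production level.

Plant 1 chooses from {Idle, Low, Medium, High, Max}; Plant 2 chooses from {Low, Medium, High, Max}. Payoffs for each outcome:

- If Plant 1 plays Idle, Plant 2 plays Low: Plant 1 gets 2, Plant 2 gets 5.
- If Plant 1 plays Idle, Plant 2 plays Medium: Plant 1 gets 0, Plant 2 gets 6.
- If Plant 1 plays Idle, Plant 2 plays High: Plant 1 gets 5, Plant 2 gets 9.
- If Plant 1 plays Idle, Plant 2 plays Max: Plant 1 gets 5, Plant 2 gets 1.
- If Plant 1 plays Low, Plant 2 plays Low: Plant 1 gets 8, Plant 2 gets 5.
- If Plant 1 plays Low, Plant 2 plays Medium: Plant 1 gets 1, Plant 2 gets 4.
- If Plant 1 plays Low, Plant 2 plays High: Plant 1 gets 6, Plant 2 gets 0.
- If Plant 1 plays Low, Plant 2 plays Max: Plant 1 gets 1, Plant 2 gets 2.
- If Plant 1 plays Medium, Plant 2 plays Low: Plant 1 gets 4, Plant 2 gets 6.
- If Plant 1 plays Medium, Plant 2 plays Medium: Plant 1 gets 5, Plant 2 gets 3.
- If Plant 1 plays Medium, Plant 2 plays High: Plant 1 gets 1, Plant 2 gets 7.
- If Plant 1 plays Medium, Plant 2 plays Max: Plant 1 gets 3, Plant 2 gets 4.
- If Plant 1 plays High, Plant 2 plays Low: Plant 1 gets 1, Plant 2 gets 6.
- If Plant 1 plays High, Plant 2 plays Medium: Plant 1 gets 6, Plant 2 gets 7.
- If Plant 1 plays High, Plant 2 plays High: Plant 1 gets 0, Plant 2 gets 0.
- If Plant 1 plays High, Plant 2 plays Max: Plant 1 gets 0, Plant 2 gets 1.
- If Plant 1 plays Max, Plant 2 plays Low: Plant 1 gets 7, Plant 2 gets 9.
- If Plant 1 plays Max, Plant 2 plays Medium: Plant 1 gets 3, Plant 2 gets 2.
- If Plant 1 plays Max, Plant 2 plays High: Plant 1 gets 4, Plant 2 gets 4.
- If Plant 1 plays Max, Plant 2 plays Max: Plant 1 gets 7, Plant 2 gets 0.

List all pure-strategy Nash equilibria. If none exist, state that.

Plant 1 against Low: payoffs 2, 8, 4, 1, 7 → best response Low.
Plant 1 against Medium: payoffs 0, 1, 5, 6, 3 → best response High.
Plant 1 against High: payoffs 5, 6, 1, 0, 4 → best response Low.
Plant 1 against Max: payoffs 5, 1, 3, 0, 7 → best response Max.
Plant 2 against Idle: payoffs 5, 6, 9, 1 → best response High.
Plant 2 against Low: payoffs 5, 4, 0, 2 → best response Low.
Plant 2 against Medium: payoffs 6, 3, 7, 4 → best response High.
Plant 2 against High: payoffs 6, 7, 0, 1 → best response Medium.
Plant 2 against Max: payoffs 9, 2, 4, 0 → best response Low.
Mutual best responses: (Low, Low); (High, Medium).

(Low, Low), (High, Medium)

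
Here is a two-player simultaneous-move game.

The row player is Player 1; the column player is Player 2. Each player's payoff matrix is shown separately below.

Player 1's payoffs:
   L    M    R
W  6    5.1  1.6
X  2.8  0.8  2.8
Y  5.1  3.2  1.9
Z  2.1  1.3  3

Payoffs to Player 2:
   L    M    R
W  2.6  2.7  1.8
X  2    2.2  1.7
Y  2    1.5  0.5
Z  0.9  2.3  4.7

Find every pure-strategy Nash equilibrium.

Player 1 against L: payoffs 6, 2.8, 5.1, 2.1 → best response W.
Player 1 against M: payoffs 5.1, 0.8, 3.2, 1.3 → best response W.
Player 1 against R: payoffs 1.6, 2.8, 1.9, 3 → best response Z.
Player 2 against W: payoffs 2.6, 2.7, 1.8 → best response M.
Player 2 against X: payoffs 2, 2.2, 1.7 → best response M.
Player 2 against Y: payoffs 2, 1.5, 0.5 → best response L.
Player 2 against Z: payoffs 0.9, 2.3, 4.7 → best response R.
Mutual best responses: (W, M); (Z, R).

(W, M) and (Z, R)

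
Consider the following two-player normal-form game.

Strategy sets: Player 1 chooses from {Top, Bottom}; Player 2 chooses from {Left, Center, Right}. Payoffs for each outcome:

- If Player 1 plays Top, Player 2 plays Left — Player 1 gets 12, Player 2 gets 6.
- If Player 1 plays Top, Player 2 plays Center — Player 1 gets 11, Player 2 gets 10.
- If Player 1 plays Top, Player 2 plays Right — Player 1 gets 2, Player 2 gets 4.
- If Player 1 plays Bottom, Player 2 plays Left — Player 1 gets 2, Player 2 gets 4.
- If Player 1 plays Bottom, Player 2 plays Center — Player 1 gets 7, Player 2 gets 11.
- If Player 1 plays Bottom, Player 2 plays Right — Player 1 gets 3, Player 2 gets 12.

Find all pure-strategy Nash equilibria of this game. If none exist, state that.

Player 1 against Left: payoffs 12, 2 → best response Top.
Player 1 against Center: payoffs 11, 7 → best response Top.
Player 1 against Right: payoffs 2, 3 → best response Bottom.
Player 2 against Top: payoffs 6, 10, 4 → best response Center.
Player 2 against Bottom: payoffs 4, 11, 12 → best response Right.
Mutual best responses: (Top, Center); (Bottom, Right).

(Top, Center), (Bottom, Right)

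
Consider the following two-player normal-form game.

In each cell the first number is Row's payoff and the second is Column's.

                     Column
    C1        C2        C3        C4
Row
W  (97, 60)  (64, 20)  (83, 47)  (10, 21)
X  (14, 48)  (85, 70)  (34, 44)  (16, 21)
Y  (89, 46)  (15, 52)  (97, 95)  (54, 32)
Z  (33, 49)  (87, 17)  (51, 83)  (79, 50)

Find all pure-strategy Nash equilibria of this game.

(W, C1), (Y, C3)

(W, C1): Row gets 97, best alternative 89; Column gets 60, best alternative 47. No profitable deviation — NE.
(W, C2): Row can switch to X (64 → 85). Not NE.
(W, C3): Row can switch to Y (83 → 97). Not NE.
(W, C4): Row can switch to X (10 → 16). Not NE.
(X, C1): Row can switch to W (14 → 97). Not NE.
(X, C2): Row can switch to Z (85 → 87). Not NE.
(X, C3): Row can switch to W (34 → 83). Not NE.
(Y, C3): Row gets 97, best alternative 83; Column gets 95, best alternative 52. No profitable deviation — NE.
(The remaining 8 profiles each have a profitable deviation by the same check.)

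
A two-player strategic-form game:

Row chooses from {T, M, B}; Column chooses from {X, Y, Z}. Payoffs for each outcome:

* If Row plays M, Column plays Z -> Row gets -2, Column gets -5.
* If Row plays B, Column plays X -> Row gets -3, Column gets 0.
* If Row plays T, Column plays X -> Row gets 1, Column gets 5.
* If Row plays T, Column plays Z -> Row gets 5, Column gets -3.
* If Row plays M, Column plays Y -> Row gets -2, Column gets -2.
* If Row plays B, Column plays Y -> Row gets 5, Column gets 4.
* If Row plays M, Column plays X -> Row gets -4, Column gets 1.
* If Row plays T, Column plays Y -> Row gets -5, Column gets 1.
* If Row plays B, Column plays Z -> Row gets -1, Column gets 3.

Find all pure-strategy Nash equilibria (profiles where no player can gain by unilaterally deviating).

(T, X) and (B, Y)

Row against X: payoffs 1, -4, -3 → best response T.
Row against Y: payoffs -5, -2, 5 → best response B.
Row against Z: payoffs 5, -2, -1 → best response T.
Column against T: payoffs 5, 1, -3 → best response X.
Column against M: payoffs 1, -2, -5 → best response X.
Column against B: payoffs 0, 4, 3 → best response Y.
Mutual best responses: (T, X); (B, Y).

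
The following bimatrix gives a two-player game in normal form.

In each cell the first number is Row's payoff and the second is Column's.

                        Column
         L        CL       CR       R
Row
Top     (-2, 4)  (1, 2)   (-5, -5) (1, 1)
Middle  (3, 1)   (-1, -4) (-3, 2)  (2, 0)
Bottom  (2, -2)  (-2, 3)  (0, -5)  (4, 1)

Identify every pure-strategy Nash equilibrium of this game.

No pure-strategy Nash equilibrium.

Row against L: payoffs -2, 3, 2 → best response Middle.
Row against CL: payoffs 1, -1, -2 → best response Top.
Row against CR: payoffs -5, -3, 0 → best response Bottom.
Row against R: payoffs 1, 2, 4 → best response Bottom.
Column against Top: payoffs 4, 2, -5, 1 → best response L.
Column against Middle: payoffs 1, -4, 2, 0 → best response CR.
Column against Bottom: payoffs -2, 3, -5, 1 → best response CL.
No profile is a mutual best response for all players.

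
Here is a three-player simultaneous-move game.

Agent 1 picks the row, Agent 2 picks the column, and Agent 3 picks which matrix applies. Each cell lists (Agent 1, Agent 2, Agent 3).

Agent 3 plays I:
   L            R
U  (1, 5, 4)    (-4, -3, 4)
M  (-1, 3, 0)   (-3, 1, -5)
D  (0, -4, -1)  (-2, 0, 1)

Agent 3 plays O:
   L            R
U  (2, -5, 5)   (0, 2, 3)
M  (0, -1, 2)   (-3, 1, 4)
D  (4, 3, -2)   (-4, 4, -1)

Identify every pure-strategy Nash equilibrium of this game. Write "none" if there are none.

For each strategy profile, look for a profitable unilateral deviation.
(U, L, I): Agent 3 can switch to O (4 → 5). Not NE.
(U, L, O): Agent 1 can switch to D (2 → 4). Not NE.
(U, R, I): Agent 1 can switch to M (-4 → -3). Not NE.
(U, R, O): Agent 3 can switch to I (3 → 4). Not NE.
(M, L, I): Agent 1 can switch to U (-1 → 1). Not NE.
(M, L, O): Agent 1 can switch to U (0 → 2). Not NE.
(D, R, I): Agent 1 gets -2, best alternative -3; Agent 2 gets 0, best alternative -4; Agent 3 gets 1, best alternative -1. No profitable deviation — NE.
(The remaining 5 profiles each have a profitable deviation by the same check.)

The unique pure-strategy Nash equilibrium is (D, R, I).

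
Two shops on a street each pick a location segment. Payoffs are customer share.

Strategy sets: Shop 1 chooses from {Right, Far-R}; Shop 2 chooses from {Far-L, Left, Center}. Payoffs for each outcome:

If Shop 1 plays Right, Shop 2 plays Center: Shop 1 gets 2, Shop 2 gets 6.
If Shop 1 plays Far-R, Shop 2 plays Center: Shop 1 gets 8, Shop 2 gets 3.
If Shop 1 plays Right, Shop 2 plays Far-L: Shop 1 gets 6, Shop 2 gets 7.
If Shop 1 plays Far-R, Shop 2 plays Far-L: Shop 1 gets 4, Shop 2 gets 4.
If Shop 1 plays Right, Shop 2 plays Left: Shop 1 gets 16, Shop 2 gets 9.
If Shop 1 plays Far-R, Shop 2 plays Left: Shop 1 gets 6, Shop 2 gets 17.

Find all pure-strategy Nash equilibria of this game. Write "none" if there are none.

Pure NE: (Right, Left)

For each strategy profile, look for a profitable unilateral deviation.
(Right, Far-L): Shop 2 can switch to Left (7 → 9). Not NE.
(Right, Left): Shop 1 gets 16, best alternative 6; Shop 2 gets 9, best alternative 7. No profitable deviation — NE.
(Right, Center): Shop 1 can switch to Far-R (2 → 8). Not NE.
(Far-R, Far-L): Shop 1 can switch to Right (4 → 6). Not NE.
(Far-R, Left): Shop 1 can switch to Right (6 → 16). Not NE.
(Far-R, Center): Shop 2 can switch to Far-L (3 → 4). Not NE.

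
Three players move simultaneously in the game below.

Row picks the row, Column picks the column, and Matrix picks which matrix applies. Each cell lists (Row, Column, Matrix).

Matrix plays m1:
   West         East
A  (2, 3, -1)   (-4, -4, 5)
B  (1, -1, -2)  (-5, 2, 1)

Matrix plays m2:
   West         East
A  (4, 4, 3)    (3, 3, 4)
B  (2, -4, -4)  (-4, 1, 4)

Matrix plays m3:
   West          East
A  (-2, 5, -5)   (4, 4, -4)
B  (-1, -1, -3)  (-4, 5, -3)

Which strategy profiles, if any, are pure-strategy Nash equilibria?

Row against (West, m1): payoffs 2, 1 → best response A.
Row against (West, m2): payoffs 4, 2 → best response A.
Row against (West, m3): payoffs -2, -1 → best response B.
Row against (East, m1): payoffs -4, -5 → best response A.
Row against (East, m2): payoffs 3, -4 → best response A.
Row against (East, m3): payoffs 4, -4 → best response A.
Column against (A, m1): payoffs 3, -4 → best response West.
Column against (A, m2): payoffs 4, 3 → best response West.
Column against (A, m3): payoffs 5, 4 → best response West.
Column against (B, m1): payoffs -1, 2 → best response East.
Column against (B, m2): payoffs -4, 1 → best response East.
Column against (B, m3): payoffs -1, 5 → best response East.
Matrix against (A, West): payoffs -1, 3, -5 → best response m2.
Matrix against (A, East): payoffs 5, 4, -4 → best response m1.
Matrix against (B, West): payoffs -2, -4, -3 → best response m1.
Matrix against (B, East): payoffs 1, 4, -3 → best response m2.
Mutual best responses: (A, West, m2).

Pure NE: (A, West, m2)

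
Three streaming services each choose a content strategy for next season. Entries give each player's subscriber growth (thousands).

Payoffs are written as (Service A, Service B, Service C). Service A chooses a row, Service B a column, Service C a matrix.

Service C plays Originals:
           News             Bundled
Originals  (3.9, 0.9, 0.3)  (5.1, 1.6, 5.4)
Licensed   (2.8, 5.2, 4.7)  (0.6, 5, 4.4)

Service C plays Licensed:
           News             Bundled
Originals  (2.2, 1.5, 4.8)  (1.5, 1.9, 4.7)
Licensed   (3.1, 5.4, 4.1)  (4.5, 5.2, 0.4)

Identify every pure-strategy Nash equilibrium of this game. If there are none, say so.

(Originals, Bundled, Originals)

(Originals, News, Originals): Service B can switch to Bundled (0.9 → 1.6). Not NE.
(Originals, News, Licensed): Service A can switch to Licensed (2.2 → 3.1). Not NE.
(Originals, Bundled, Originals): Service A gets 5.1, best alternative 0.6; Service B gets 1.6, best alternative 0.9; Service C gets 5.4, best alternative 4.7. No profitable deviation — NE.
(Originals, Bundled, Licensed): Service A can switch to Licensed (1.5 → 4.5). Not NE.
(Licensed, News, Originals): Service A can switch to Originals (2.8 → 3.9). Not NE.
(Licensed, News, Licensed): Service C can switch to Originals (4.1 → 4.7). Not NE.
(Licensed, Bundled, Originals): Service A can switch to Originals (0.6 → 5.1). Not NE.
(The remaining 1 profile has a profitable deviation by the same check.)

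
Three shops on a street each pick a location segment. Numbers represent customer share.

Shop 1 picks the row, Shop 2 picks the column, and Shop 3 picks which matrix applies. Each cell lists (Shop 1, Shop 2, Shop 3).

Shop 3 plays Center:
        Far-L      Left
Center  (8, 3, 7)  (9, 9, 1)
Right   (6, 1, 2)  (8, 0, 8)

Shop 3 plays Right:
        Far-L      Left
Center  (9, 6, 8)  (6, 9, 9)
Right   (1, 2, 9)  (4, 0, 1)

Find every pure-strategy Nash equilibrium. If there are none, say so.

Pure NE: (Center, Left, Right)

For each player, find the best response to each opponent profile; mutual best responses are the pure NE.
Shop 1 against (Far-L, Center): payoffs 8, 6 → best response Center.
Shop 1 against (Far-L, Right): payoffs 9, 1 → best response Center.
Shop 1 against (Left, Center): payoffs 9, 8 → best response Center.
Shop 1 against (Left, Right): payoffs 6, 4 → best response Center.
Shop 2 against (Center, Center): payoffs 3, 9 → best response Left.
Shop 2 against (Center, Right): payoffs 6, 9 → best response Left.
Shop 2 against (Right, Center): payoffs 1, 0 → best response Far-L.
Shop 2 against (Right, Right): payoffs 2, 0 → best response Far-L.
Shop 3 against (Center, Far-L): payoffs 7, 8 → best response Right.
Shop 3 against (Center, Left): payoffs 1, 9 → best response Right.
Shop 3 against (Right, Far-L): payoffs 2, 9 → best response Right.
Shop 3 against (Right, Left): payoffs 8, 1 → best response Center.
Mutual best responses: (Center, Left, Right).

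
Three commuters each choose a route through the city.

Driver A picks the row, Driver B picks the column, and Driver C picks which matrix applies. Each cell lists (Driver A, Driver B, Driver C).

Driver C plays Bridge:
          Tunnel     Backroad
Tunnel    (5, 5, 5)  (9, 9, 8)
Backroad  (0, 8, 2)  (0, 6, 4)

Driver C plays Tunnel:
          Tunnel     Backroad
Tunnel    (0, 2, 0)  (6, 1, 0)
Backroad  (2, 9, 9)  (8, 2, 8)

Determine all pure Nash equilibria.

The pure Nash equilibria are (Tunnel, Backroad, Bridge) and (Backroad, Tunnel, Tunnel).

Mark each player's best response to every combination of opponents' strategies; a profile where every player is best-responding is a pure Nash equilibrium.
Driver A against (Tunnel, Bridge): payoffs 5, 0 → best response Tunnel.
Driver A against (Tunnel, Tunnel): payoffs 0, 2 → best response Backroad.
Driver A against (Backroad, Bridge): payoffs 9, 0 → best response Tunnel.
Driver A against (Backroad, Tunnel): payoffs 6, 8 → best response Backroad.
Driver B against (Tunnel, Bridge): payoffs 5, 9 → best response Backroad.
Driver B against (Tunnel, Tunnel): payoffs 2, 1 → best response Tunnel.
Driver B against (Backroad, Bridge): payoffs 8, 6 → best response Tunnel.
Driver B against (Backroad, Tunnel): payoffs 9, 2 → best response Tunnel.
Driver C against (Tunnel, Tunnel): payoffs 5, 0 → best response Bridge.
Driver C against (Tunnel, Backroad): payoffs 8, 0 → best response Bridge.
Driver C against (Backroad, Tunnel): payoffs 2, 9 → best response Tunnel.
Driver C against (Backroad, Backroad): payoffs 4, 8 → best response Tunnel.
Mutual best responses: (Tunnel, Backroad, Bridge); (Backroad, Tunnel, Tunnel).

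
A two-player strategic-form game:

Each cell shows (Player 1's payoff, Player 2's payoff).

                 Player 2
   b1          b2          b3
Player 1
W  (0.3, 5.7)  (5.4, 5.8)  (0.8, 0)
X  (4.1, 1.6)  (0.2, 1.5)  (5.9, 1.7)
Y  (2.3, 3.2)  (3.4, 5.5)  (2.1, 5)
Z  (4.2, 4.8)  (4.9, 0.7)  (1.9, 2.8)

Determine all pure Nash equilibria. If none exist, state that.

Check each profile: it is a Nash equilibrium iff no player can strictly gain by switching unilaterally.
(W, b1): Player 1 can switch to X (0.3 → 4.1). Not NE.
(W, b2): Player 1 gets 5.4, best alternative 4.9; Player 2 gets 5.8, best alternative 5.7. No profitable deviation — NE.
(W, b3): Player 1 can switch to X (0.8 → 5.9). Not NE.
(X, b1): Player 1 can switch to Z (4.1 → 4.2). Not NE.
(X, b2): Player 1 can switch to W (0.2 → 5.4). Not NE.
(X, b3): Player 1 gets 5.9, best alternative 2.1; Player 2 gets 1.7, best alternative 1.6. No profitable deviation — NE.
(Y, b1): Player 1 can switch to X (2.3 → 4.1). Not NE.
(Y, b2): Player 1 can switch to W (3.4 → 5.4). Not NE.
(Y, b3): Player 1 can switch to X (2.1 → 5.9). Not NE.
(Z, b1): Player 1 gets 4.2, best alternative 4.1; Player 2 gets 4.8, best alternative 2.8. No profitable deviation — NE.
(Z, b2): Player 1 can switch to W (4.9 → 5.4). Not NE.
(Z, b3): Player 1 can switch to X (1.9 → 5.9). Not NE.

Pure-strategy Nash equilibria: (W, b2); (X, b3); (Z, b1)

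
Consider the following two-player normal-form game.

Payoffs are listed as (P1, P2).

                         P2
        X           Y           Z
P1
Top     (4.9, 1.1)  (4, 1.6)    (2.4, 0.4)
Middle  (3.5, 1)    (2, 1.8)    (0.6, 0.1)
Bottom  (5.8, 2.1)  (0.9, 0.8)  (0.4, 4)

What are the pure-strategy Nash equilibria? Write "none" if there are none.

The unique pure-strategy Nash equilibrium is (Top, Y).

(Top, X): P1 can switch to Bottom (4.9 → 5.8). Not NE.
(Top, Y): P1 gets 4, best alternative 2; P2 gets 1.6, best alternative 1.1. No profitable deviation — NE.
(Top, Z): P2 can switch to X (0.4 → 1.1). Not NE.
(Middle, X): P1 can switch to Top (3.5 → 4.9). Not NE.
(Middle, Y): P1 can switch to Top (2 → 4). Not NE.
(Middle, Z): P1 can switch to Top (0.6 → 2.4). Not NE.
(Bottom, X): P2 can switch to Z (2.1 → 4). Not NE.
(The remaining 2 profiles each have a profitable deviation by the same check.)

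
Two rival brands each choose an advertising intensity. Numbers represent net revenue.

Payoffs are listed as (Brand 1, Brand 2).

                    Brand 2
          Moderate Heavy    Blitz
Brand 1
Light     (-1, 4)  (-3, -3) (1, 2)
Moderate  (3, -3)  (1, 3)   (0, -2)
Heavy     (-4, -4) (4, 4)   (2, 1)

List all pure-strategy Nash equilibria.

Pure NE: (Heavy, Heavy)

Brand 1 against Moderate: payoffs -1, 3, -4 → best response Moderate.
Brand 1 against Heavy: payoffs -3, 1, 4 → best response Heavy.
Brand 1 against Blitz: payoffs 1, 0, 2 → best response Heavy.
Brand 2 against Light: payoffs 4, -3, 2 → best response Moderate.
Brand 2 against Moderate: payoffs -3, 3, -2 → best response Heavy.
Brand 2 against Heavy: payoffs -4, 4, 1 → best response Heavy.
Mutual best responses: (Heavy, Heavy).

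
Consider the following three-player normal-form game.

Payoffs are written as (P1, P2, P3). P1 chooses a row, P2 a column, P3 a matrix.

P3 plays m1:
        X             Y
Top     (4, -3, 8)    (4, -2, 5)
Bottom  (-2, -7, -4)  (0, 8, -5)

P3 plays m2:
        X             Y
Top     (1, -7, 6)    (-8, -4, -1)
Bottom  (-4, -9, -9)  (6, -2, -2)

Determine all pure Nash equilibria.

Mark each player's best response to every combination of opponents' strategies; a profile where every player is best-responding is a pure Nash equilibrium.
P1 against (X, m1): payoffs 4, -2 → best response Top.
P1 against (X, m2): payoffs 1, -4 → best response Top.
P1 against (Y, m1): payoffs 4, 0 → best response Top.
P1 against (Y, m2): payoffs -8, 6 → best response Bottom.
P2 against (Top, m1): payoffs -3, -2 → best response Y.
P2 against (Top, m2): payoffs -7, -4 → best response Y.
P2 against (Bottom, m1): payoffs -7, 8 → best response Y.
P2 against (Bottom, m2): payoffs -9, -2 → best response Y.
P3 against (Top, X): payoffs 8, 6 → best response m1.
P3 against (Top, Y): payoffs 5, -1 → best response m1.
P3 against (Bottom, X): payoffs -4, -9 → best response m1.
P3 against (Bottom, Y): payoffs -5, -2 → best response m2.
Mutual best responses: (Top, Y, m1); (Bottom, Y, m2).

The pure Nash equilibria are (Top, Y, m1); (Bottom, Y, m2).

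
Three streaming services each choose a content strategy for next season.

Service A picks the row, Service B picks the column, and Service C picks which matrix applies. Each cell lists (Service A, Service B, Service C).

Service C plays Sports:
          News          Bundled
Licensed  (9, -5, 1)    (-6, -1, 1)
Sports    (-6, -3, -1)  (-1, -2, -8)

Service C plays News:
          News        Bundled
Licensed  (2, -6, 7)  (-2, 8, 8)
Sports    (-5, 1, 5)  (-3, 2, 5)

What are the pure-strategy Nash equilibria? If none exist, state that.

(Licensed, Bundled, News)

Mark each player's best response to every combination of opponents' strategies; a profile where every player is best-responding is a pure Nash equilibrium.
Service A against (News, Sports): payoffs 9, -6 → best response Licensed.
Service A against (News, News): payoffs 2, -5 → best response Licensed.
Service A against (Bundled, Sports): payoffs -6, -1 → best response Sports.
Service A against (Bundled, News): payoffs -2, -3 → best response Licensed.
Service B against (Licensed, Sports): payoffs -5, -1 → best response Bundled.
Service B against (Licensed, News): payoffs -6, 8 → best response Bundled.
Service B against (Sports, Sports): payoffs -3, -2 → best response Bundled.
Service B against (Sports, News): payoffs 1, 2 → best response Bundled.
Service C against (Licensed, News): payoffs 1, 7 → best response News.
Service C against (Licensed, Bundled): payoffs 1, 8 → best response News.
Service C against (Sports, News): payoffs -1, 5 → best response News.
Service C against (Sports, Bundled): payoffs -8, 5 → best response News.
Mutual best responses: (Licensed, Bundled, News).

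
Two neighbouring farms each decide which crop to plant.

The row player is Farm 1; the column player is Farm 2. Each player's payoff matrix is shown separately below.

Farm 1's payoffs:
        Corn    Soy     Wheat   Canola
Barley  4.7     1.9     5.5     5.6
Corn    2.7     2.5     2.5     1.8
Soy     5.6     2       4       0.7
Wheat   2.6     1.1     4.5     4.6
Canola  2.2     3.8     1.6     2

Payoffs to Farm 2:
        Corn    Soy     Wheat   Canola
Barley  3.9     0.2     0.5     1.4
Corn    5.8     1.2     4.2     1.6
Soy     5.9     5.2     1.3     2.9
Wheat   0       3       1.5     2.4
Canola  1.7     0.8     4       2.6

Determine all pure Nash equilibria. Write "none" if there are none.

Farm 1 against Corn: payoffs 4.7, 2.7, 5.6, 2.6, 2.2 → best response Soy.
Farm 1 against Soy: payoffs 1.9, 2.5, 2, 1.1, 3.8 → best response Canola.
Farm 1 against Wheat: payoffs 5.5, 2.5, 4, 4.5, 1.6 → best response Barley.
Farm 1 against Canola: payoffs 5.6, 1.8, 0.7, 4.6, 2 → best response Barley.
Farm 2 against Barley: payoffs 3.9, 0.2, 0.5, 1.4 → best response Corn.
Farm 2 against Corn: payoffs 5.8, 1.2, 4.2, 1.6 → best response Corn.
Farm 2 against Soy: payoffs 5.9, 5.2, 1.3, 2.9 → best response Corn.
Farm 2 against Wheat: payoffs 0, 3, 1.5, 2.4 → best response Soy.
Farm 2 against Canola: payoffs 1.7, 0.8, 4, 2.6 → best response Wheat.
Mutual best responses: (Soy, Corn).

(Soy, Corn)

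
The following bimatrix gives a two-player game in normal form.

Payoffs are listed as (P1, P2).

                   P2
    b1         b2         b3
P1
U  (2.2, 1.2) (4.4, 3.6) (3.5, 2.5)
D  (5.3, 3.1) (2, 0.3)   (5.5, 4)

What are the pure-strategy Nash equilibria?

For each player, find the best response to each opponent profile; mutual best responses are the pure NE.
P1 against b1: payoffs 2.2, 5.3 → best response D.
P1 against b2: payoffs 4.4, 2 → best response U.
P1 against b3: payoffs 3.5, 5.5 → best response D.
P2 against U: payoffs 1.2, 3.6, 2.5 → best response b2.
P2 against D: payoffs 3.1, 0.3, 4 → best response b3.
Mutual best responses: (U, b2); (D, b3).

(U, b2); (D, b3)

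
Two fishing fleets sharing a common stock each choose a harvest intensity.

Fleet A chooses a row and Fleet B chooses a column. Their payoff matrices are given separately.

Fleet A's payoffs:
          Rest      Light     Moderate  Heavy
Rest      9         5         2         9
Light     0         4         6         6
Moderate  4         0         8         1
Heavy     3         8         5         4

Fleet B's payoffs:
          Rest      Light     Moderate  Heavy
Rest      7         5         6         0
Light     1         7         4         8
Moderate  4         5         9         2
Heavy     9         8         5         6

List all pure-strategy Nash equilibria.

(Rest, Rest): Fleet A gets 9, best alternative 4; Fleet B gets 7, best alternative 6. No profitable deviation — NE.
(Rest, Light): Fleet A can switch to Heavy (5 → 8). Not NE.
(Rest, Moderate): Fleet A can switch to Light (2 → 6). Not NE.
(Rest, Heavy): Fleet B can switch to Rest (0 → 7). Not NE.
(Light, Rest): Fleet A can switch to Rest (0 → 9). Not NE.
(Light, Light): Fleet A can switch to Rest (4 → 5). Not NE.
(Light, Moderate): Fleet A can switch to Moderate (6 → 8). Not NE.
(Light, Heavy): Fleet A can switch to Rest (6 → 9). Not NE.
(Moderate, Rest): Fleet A can switch to Rest (4 → 9). Not NE.
(Moderate, Light): Fleet A can switch to Rest (0 → 5). Not NE.
(Moderate, Moderate): Fleet A gets 8, best alternative 6; Fleet B gets 9, best alternative 5. No profitable deviation — NE.
(Moderate, Heavy): Fleet A can switch to Rest (1 → 9). Not NE.
(Heavy, Rest): Fleet A can switch to Rest (3 → 9). Not NE.
(Heavy, Light): Fleet B can switch to Rest (8 → 9). Not NE.
(The remaining 2 profiles each have a profitable deviation by the same check.)

The pure Nash equilibria are (Rest, Rest); (Moderate, Moderate).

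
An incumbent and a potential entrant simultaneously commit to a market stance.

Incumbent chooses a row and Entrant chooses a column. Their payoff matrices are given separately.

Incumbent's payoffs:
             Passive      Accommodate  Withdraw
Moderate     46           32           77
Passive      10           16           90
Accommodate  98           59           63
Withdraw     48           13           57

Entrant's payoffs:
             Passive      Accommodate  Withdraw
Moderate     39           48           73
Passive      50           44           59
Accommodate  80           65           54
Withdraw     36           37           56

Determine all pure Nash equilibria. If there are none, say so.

Incumbent against Passive: payoffs 46, 10, 98, 48 → best response Accommodate.
Incumbent against Accommodate: payoffs 32, 16, 59, 13 → best response Accommodate.
Incumbent against Withdraw: payoffs 77, 90, 63, 57 → best response Passive.
Entrant against Moderate: payoffs 39, 48, 73 → best response Withdraw.
Entrant against Passive: payoffs 50, 44, 59 → best response Withdraw.
Entrant against Accommodate: payoffs 80, 65, 54 → best response Passive.
Entrant against Withdraw: payoffs 36, 37, 56 → best response Withdraw.
Mutual best responses: (Passive, Withdraw); (Accommodate, Passive).

Pure-strategy Nash equilibria: (Passive, Withdraw); (Accommodate, Passive)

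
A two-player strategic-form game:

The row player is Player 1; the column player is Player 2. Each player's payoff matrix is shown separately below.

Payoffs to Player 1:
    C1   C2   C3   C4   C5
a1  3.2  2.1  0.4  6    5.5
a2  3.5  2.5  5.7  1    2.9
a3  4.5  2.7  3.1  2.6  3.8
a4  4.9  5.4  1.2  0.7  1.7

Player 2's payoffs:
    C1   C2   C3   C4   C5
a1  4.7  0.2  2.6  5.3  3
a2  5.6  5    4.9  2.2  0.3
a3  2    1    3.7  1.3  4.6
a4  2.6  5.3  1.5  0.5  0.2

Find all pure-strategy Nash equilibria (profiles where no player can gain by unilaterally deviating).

(a1, C4), (a4, C2)

(a1, C1): Player 1 can switch to a2 (3.2 → 3.5). Not NE.
(a1, C2): Player 1 can switch to a2 (2.1 → 2.5). Not NE.
(a1, C3): Player 1 can switch to a2 (0.4 → 5.7). Not NE.
(a1, C4): Player 1 gets 6, best alternative 2.6; Player 2 gets 5.3, best alternative 4.7. No profitable deviation — NE.
(a1, C5): Player 2 can switch to C1 (3 → 4.7). Not NE.
(a2, C1): Player 1 can switch to a3 (3.5 → 4.5). Not NE.
(a2, C2): Player 1 can switch to a3 (2.5 → 2.7). Not NE.
(a2, C3): Player 2 can switch to C1 (4.9 → 5.6). Not NE.
(a2, C4): Player 1 can switch to a1 (1 → 6). Not NE.
(a2, C5): Player 1 can switch to a1 (2.9 → 5.5). Not NE.
(a3, C1): Player 1 can switch to a4 (4.5 → 4.9). Not NE.
(a3, C2): Player 1 can switch to a4 (2.7 → 5.4). Not NE.
(a3, C3): Player 1 can switch to a2 (3.1 → 5.7). Not NE.
(a4, C2): Player 1 gets 5.4, best alternative 2.7; Player 2 gets 5.3, best alternative 2.6. No profitable deviation — NE.
(The remaining 6 profiles each have a profitable deviation by the same check.)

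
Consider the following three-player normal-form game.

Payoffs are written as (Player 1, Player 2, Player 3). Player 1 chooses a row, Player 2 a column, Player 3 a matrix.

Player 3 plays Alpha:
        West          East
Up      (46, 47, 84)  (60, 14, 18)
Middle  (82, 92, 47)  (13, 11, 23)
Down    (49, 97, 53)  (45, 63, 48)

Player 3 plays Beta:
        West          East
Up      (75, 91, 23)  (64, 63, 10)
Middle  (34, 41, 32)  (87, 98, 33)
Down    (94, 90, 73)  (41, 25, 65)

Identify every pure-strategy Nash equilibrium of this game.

(Middle, West, Alpha); (Middle, East, Beta); (Down, West, Beta)

For each strategy profile, look for a profitable unilateral deviation.
(Up, West, Alpha): Player 1 can switch to Middle (46 → 82). Not NE.
(Up, West, Beta): Player 1 can switch to Down (75 → 94). Not NE.
(Up, East, Alpha): Player 2 can switch to West (14 → 47). Not NE.
(Up, East, Beta): Player 1 can switch to Middle (64 → 87). Not NE.
(Middle, West, Alpha): Player 1 gets 82, best alternative 49; Player 2 gets 92, best alternative 11; Player 3 gets 47, best alternative 32. No profitable deviation — NE.
(Middle, West, Beta): Player 1 can switch to Up (34 → 75). Not NE.
(Middle, East, Alpha): Player 1 can switch to Up (13 → 60). Not NE.
(Middle, East, Beta): Player 1 gets 87, best alternative 64; Player 2 gets 98, best alternative 41; Player 3 gets 33, best alternative 23. No profitable deviation — NE.
(Down, West, Alpha): Player 1 can switch to Middle (49 → 82). Not NE.
(Down, West, Beta): Player 1 gets 94, best alternative 75; Player 2 gets 90, best alternative 25; Player 3 gets 73, best alternative 53. No profitable deviation — NE.
(Down, East, Alpha): Player 1 can switch to Up (45 → 60). Not NE.
(Down, East, Beta): Player 1 can switch to Up (41 → 64). Not NE.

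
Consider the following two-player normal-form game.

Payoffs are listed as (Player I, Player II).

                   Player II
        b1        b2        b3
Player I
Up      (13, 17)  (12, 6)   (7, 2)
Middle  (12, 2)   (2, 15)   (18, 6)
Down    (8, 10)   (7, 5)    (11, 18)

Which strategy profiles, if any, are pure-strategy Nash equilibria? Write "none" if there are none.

(Up, b1): Player I gets 13, best alternative 12; Player II gets 17, best alternative 6. No profitable deviation — NE.
(Up, b2): Player II can switch to b1 (6 → 17). Not NE.
(Up, b3): Player I can switch to Middle (7 → 18). Not NE.
(Middle, b1): Player I can switch to Up (12 → 13). Not NE.
(Middle, b2): Player I can switch to Up (2 → 12). Not NE.
(Middle, b3): Player II can switch to b2 (6 → 15). Not NE.
(Down, b1): Player I can switch to Up (8 → 13). Not NE.
(Down, b2): Player I can switch to Up (7 → 12). Not NE.
(Down, b3): Player I can switch to Middle (11 → 18). Not NE.

The unique pure-strategy Nash equilibrium is (Up, b1).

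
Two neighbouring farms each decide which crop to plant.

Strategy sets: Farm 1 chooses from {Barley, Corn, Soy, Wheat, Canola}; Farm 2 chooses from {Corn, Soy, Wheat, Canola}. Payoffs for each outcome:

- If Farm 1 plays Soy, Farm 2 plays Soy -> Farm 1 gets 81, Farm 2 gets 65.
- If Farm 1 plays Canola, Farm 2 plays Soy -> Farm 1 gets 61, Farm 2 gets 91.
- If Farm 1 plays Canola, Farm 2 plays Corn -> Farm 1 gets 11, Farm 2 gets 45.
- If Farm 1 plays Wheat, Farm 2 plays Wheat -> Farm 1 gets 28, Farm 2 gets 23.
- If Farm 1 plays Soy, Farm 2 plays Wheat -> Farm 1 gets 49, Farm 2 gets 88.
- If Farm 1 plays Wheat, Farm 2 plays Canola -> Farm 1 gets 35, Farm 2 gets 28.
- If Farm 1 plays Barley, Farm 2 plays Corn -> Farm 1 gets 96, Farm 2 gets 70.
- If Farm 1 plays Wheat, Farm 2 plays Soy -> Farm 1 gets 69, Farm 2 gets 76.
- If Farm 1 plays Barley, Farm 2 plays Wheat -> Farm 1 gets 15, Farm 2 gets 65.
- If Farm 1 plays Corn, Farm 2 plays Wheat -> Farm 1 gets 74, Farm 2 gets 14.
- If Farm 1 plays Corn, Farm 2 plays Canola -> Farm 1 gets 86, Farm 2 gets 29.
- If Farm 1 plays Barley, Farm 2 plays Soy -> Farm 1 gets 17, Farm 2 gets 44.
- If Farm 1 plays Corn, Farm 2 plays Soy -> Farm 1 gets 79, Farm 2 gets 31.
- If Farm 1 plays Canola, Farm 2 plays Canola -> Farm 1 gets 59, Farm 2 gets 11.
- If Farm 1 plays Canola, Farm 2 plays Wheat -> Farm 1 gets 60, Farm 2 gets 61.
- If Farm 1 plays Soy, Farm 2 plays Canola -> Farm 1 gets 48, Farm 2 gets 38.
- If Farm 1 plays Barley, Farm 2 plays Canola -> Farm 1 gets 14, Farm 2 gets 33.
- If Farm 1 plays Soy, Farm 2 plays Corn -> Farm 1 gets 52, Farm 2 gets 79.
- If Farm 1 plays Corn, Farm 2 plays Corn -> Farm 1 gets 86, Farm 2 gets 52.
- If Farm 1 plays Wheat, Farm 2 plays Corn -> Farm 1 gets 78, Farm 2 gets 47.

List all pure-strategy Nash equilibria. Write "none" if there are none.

The unique pure-strategy Nash equilibrium is (Barley, Corn).

For each strategy profile, look for a profitable unilateral deviation.
(Barley, Corn): Farm 1 gets 96, best alternative 86; Farm 2 gets 70, best alternative 65. No profitable deviation — NE.
(Barley, Soy): Farm 1 can switch to Corn (17 → 79). Not NE.
(Barley, Wheat): Farm 1 can switch to Corn (15 → 74). Not NE.
(Barley, Canola): Farm 1 can switch to Corn (14 → 86). Not NE.
(Corn, Corn): Farm 1 can switch to Barley (86 → 96). Not NE.
(Corn, Soy): Farm 1 can switch to Soy (79 → 81). Not NE.
(Corn, Wheat): Farm 2 can switch to Corn (14 → 52). Not NE.
(Corn, Canola): Farm 2 can switch to Corn (29 → 52). Not NE.
(Soy, Corn): Farm 1 can switch to Barley (52 → 96). Not NE.
(Soy, Soy): Farm 2 can switch to Corn (65 → 79). Not NE.
(Soy, Wheat): Farm 1 can switch to Corn (49 → 74). Not NE.
(The remaining 9 profiles each have a profitable deviation by the same check.)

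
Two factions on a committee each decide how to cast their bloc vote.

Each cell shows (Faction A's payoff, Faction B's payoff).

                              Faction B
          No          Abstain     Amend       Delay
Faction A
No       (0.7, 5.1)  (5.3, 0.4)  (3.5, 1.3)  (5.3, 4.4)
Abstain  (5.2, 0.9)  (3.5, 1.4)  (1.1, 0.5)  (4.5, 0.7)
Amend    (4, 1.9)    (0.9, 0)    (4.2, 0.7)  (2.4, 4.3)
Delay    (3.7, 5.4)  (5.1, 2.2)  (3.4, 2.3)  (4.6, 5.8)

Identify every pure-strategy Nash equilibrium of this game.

none

For each player, find the best response to each opponent profile; mutual best responses are the pure NE.
Faction A against No: payoffs 0.7, 5.2, 4, 3.7 → best response Abstain.
Faction A against Abstain: payoffs 5.3, 3.5, 0.9, 5.1 → best response No.
Faction A against Amend: payoffs 3.5, 1.1, 4.2, 3.4 → best response Amend.
Faction A against Delay: payoffs 5.3, 4.5, 2.4, 4.6 → best response No.
Faction B against No: payoffs 5.1, 0.4, 1.3, 4.4 → best response No.
Faction B against Abstain: payoffs 0.9, 1.4, 0.5, 0.7 → best response Abstain.
Faction B against Amend: payoffs 1.9, 0, 0.7, 4.3 → best response Delay.
Faction B against Delay: payoffs 5.4, 2.2, 2.3, 5.8 → best response Delay.
No profile is a mutual best response for all players.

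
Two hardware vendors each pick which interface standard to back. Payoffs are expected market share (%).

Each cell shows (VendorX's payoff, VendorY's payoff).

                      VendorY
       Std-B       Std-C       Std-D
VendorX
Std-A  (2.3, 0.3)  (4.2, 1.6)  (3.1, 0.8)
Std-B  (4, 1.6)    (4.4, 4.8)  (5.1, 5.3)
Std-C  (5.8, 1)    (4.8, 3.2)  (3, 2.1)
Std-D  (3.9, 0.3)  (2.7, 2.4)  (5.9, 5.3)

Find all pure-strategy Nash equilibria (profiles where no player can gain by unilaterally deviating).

The pure Nash equilibria are (Std-C, Std-C); (Std-D, Std-D).

VendorX against Std-B: payoffs 2.3, 4, 5.8, 3.9 → best response Std-C.
VendorX against Std-C: payoffs 4.2, 4.4, 4.8, 2.7 → best response Std-C.
VendorX against Std-D: payoffs 3.1, 5.1, 3, 5.9 → best response Std-D.
VendorY against Std-A: payoffs 0.3, 1.6, 0.8 → best response Std-C.
VendorY against Std-B: payoffs 1.6, 4.8, 5.3 → best response Std-D.
VendorY against Std-C: payoffs 1, 3.2, 2.1 → best response Std-C.
VendorY against Std-D: payoffs 0.3, 2.4, 5.3 → best response Std-D.
Mutual best responses: (Std-C, Std-C); (Std-D, Std-D).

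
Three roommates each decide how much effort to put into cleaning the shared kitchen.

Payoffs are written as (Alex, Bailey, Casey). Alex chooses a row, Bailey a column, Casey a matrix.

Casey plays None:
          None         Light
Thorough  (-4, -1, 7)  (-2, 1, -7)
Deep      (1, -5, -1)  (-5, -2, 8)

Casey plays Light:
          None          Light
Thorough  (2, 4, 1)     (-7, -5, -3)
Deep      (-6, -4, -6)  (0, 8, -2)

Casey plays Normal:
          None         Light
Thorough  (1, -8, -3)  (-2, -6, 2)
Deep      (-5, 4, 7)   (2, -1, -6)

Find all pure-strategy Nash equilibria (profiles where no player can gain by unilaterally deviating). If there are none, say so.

Alex against (None, None): payoffs -4, 1 → best response Deep.
Alex against (None, Light): payoffs 2, -6 → best response Thorough.
Alex against (None, Normal): payoffs 1, -5 → best response Thorough.
Alex against (Light, None): payoffs -2, -5 → best response Thorough.
Alex against (Light, Light): payoffs -7, 0 → best response Deep.
Alex against (Light, Normal): payoffs -2, 2 → best response Deep.
Bailey against (Thorough, None): payoffs -1, 1 → best response Light.
Bailey against (Thorough, Light): payoffs 4, -5 → best response None.
Bailey against (Thorough, Normal): payoffs -8, -6 → best response Light.
Bailey against (Deep, None): payoffs -5, -2 → best response Light.
Bailey against (Deep, Light): payoffs -4, 8 → best response Light.
Bailey against (Deep, Normal): payoffs 4, -1 → best response None.
Casey against (Thorough, None): payoffs 7, 1, -3 → best response None.
Casey against (Thorough, Light): payoffs -7, -3, 2 → best response Normal.
Casey against (Deep, None): payoffs -1, -6, 7 → best response Normal.
Casey against (Deep, Light): payoffs 8, -2, -6 → best response None.
No profile is a mutual best response for all players.

No pure-strategy Nash equilibrium.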